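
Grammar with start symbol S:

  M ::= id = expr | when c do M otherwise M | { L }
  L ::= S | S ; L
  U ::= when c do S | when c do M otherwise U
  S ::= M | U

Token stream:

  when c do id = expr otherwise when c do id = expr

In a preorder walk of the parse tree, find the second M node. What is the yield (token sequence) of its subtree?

id = expr

[S [U when c do [M id = expr] otherwise [U when c do [S [M id = expr]]]]]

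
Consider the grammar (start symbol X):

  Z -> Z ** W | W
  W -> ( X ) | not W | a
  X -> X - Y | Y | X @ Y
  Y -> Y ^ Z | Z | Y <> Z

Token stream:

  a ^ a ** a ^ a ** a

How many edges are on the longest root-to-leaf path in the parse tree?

[X [Y [Y [Y [Z [W a]]] ^ [Z [Z [W a]] ** [W a]]] ^ [Z [Z [W a]] ** [W a]]]]

6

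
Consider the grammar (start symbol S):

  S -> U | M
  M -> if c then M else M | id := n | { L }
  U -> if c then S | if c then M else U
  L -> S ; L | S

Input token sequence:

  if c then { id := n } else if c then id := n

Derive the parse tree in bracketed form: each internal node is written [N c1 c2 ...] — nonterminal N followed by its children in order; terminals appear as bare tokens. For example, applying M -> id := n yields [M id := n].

S
U
if c then M else U
if c then { L } else U
if c then { S } else U
if c then { M } else U
if c then { id := n } else U
if c then { id := n } else if c then S
if c then { id := n } else if c then M
if c then { id := n } else if c then id := n

[S [U if c then [M { [L [S [M id := n]]] }] else [U if c then [S [M id := n]]]]]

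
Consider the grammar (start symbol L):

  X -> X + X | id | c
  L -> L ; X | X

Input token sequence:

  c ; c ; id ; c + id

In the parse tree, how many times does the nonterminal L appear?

4

[L [L [L [L [X c]] ; [X c]] ; [X id]] ; [X [X c] + [X id]]]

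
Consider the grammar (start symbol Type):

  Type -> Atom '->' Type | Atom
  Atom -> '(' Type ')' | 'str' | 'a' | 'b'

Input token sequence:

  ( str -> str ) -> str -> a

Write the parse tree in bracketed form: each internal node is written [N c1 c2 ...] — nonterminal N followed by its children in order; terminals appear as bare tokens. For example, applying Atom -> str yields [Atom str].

Type
Atom -> Type
( Type ) -> Type
( Atom -> Type ) -> Type
( str -> Type ) -> Type
( str -> Atom ) -> Type
( str -> str ) -> Type
( str -> str ) -> Atom -> Type
( str -> str ) -> str -> Type
( str -> str ) -> str -> Atom
( str -> str ) -> str -> a

[Type [Atom ( [Type [Atom str] -> [Type [Atom str]]] )] -> [Type [Atom str] -> [Type [Atom a]]]]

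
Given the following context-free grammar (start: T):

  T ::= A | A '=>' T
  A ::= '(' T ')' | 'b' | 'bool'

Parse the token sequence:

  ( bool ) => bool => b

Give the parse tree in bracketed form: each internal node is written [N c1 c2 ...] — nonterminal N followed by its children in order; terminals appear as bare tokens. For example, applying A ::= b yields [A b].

[T [A ( [T [A bool]] )] => [T [A bool] => [T [A b]]]]

T
A => T
( T ) => T
( A ) => T
( bool ) => T
( bool ) => A => T
( bool ) => bool => T
( bool ) => bool => A
( bool ) => bool => b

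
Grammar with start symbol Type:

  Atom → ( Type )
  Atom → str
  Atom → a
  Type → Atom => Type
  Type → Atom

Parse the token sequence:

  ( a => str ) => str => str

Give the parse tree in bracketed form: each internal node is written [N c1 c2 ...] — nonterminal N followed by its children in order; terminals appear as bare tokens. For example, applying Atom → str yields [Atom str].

[Type [Atom ( [Type [Atom a] => [Type [Atom str]]] )] => [Type [Atom str] => [Type [Atom str]]]]

Type
Atom => Type
( Type ) => Type
( Atom => Type ) => Type
( a => Type ) => Type
( a => Atom ) => Type
( a => str ) => Type
( a => str ) => Atom => Type
( a => str ) => str => Type
( a => str ) => str => Atom
( a => str ) => str => str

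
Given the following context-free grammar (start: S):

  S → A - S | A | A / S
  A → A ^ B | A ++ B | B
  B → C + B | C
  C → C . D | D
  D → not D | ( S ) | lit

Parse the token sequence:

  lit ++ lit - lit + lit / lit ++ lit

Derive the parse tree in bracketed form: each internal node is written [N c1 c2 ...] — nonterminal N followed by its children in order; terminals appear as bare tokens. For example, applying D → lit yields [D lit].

[S [A [A [B [C [D lit]]]] ++ [B [C [D lit]]]] - [S [A [B [C [D lit]] + [B [C [D lit]]]]] / [S [A [A [B [C [D lit]]]] ++ [B [C [D lit]]]]]]]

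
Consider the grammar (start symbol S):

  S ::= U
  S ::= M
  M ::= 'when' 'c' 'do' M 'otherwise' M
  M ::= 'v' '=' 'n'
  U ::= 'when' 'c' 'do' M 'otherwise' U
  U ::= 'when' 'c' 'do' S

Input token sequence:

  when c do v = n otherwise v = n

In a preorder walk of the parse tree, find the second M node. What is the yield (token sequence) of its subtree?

v = n

[S [M when c do [M v = n] otherwise [M v = n]]]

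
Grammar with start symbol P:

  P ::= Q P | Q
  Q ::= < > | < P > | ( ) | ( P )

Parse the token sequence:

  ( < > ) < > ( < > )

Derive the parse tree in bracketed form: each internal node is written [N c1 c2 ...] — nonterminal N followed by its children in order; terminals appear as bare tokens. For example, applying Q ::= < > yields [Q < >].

[P [Q ( [P [Q < >]] )] [P [Q < >] [P [Q ( [P [Q < >]] )]]]]

P
Q P
( P ) P
( Q ) P
( < > ) P
( < > ) Q P
( < > ) < > P
( < > ) < > Q
( < > ) < > ( P )
( < > ) < > ( Q )
( < > ) < > ( < > )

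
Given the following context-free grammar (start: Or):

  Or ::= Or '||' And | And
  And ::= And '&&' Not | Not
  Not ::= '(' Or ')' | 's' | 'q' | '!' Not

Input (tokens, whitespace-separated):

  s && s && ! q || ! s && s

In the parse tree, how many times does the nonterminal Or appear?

[Or [Or [And [And [And [Not s]] && [Not s]] && [Not ! [Not q]]]] || [And [And [Not ! [Not s]]] && [Not s]]]

2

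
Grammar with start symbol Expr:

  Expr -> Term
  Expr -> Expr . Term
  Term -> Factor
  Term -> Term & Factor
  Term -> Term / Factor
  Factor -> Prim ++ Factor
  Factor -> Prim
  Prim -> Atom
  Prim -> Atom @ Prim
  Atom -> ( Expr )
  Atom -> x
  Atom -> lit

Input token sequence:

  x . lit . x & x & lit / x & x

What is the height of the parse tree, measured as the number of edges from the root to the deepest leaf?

[Expr [Expr [Expr [Term [Factor [Prim [Atom x]]]]] . [Term [Factor [Prim [Atom lit]]]]] . [Term [Term [Term [Term [Term [Factor [Prim [Atom x]]]] & [Factor [Prim [Atom x]]]] & [Factor [Prim [Atom lit]]]] / [Factor [Prim [Atom x]]]] & [Factor [Prim [Atom x]]]]]

9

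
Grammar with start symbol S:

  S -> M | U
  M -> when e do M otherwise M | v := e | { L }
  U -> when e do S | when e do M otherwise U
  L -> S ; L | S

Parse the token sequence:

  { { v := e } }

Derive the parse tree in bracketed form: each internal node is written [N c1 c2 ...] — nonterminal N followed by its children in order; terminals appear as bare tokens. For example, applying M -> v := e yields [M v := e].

S
M
{ L }
{ S }
{ M }
{ { L } }
{ { S } }
{ { M } }
{ { v := e } }

[S [M { [L [S [M { [L [S [M v := e]]] }]]] }]]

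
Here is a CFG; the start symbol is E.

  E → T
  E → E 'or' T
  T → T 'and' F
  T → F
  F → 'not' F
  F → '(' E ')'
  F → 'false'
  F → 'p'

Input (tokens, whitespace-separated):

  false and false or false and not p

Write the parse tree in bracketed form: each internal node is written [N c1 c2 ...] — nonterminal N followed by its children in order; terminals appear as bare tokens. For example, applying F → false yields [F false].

E
E or T
T or T
T and F or T
F and F or T
false and F or T
false and false or T
false and false or T and F
false and false or F and F
false and false or false and F
false and false or false and not F
false and false or false and not p

[E [E [T [T [F false]] and [F false]]] or [T [T [F false]] and [F not [F p]]]]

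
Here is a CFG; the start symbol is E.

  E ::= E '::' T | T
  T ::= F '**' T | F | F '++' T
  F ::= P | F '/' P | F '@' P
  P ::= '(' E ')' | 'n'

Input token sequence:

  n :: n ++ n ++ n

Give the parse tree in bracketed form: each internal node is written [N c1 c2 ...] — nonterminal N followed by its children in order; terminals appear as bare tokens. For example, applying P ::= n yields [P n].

E
E :: T
T :: T
F :: T
P :: T
n :: T
n :: F ++ T
n :: P ++ T
n :: n ++ T
n :: n ++ F ++ T
n :: n ++ P ++ T
n :: n ++ n ++ T
n :: n ++ n ++ F
n :: n ++ n ++ P
n :: n ++ n ++ n

[E [E [T [F [P n]]]] :: [T [F [P n]] ++ [T [F [P n]] ++ [T [F [P n]]]]]]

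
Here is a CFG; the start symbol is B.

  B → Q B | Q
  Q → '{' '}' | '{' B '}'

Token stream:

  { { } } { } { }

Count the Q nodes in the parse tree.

4

[B [Q { [B [Q { }]] }] [B [Q { }] [B [Q { }]]]]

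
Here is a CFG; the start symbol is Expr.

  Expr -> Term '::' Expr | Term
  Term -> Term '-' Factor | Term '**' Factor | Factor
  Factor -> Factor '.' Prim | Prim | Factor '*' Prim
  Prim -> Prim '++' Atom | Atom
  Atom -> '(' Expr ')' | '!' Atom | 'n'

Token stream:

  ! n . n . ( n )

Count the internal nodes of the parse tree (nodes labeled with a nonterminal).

17

[Expr [Term [Factor [Factor [Factor [Prim [Atom ! [Atom n]]]] . [Prim [Atom n]]] . [Prim [Atom ( [Expr [Term [Factor [Prim [Atom n]]]]] )]]]]]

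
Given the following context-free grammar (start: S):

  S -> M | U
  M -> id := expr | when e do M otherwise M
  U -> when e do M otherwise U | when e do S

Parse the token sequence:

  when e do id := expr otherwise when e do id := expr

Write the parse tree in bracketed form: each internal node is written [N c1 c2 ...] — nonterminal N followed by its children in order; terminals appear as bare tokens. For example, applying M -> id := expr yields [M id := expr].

[S [U when e do [M id := expr] otherwise [U when e do [S [M id := expr]]]]]

S
U
when e do M otherwise U
when e do id := expr otherwise U
when e do id := expr otherwise when e do S
when e do id := expr otherwise when e do M
when e do id := expr otherwise when e do id := expr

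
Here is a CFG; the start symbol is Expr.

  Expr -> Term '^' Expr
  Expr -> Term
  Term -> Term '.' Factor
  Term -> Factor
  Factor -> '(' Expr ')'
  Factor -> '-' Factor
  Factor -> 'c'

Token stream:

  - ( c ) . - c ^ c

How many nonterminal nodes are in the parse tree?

[Expr [Term [Term [Factor - [Factor ( [Expr [Term [Factor c]]] )]]] . [Factor - [Factor c]]] ^ [Expr [Term [Factor c]]]]

13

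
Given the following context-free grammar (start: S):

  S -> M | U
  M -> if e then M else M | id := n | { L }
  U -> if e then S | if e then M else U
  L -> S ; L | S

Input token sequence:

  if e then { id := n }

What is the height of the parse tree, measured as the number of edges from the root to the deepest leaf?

7

[S [U if e then [S [M { [L [S [M id := n]]] }]]]]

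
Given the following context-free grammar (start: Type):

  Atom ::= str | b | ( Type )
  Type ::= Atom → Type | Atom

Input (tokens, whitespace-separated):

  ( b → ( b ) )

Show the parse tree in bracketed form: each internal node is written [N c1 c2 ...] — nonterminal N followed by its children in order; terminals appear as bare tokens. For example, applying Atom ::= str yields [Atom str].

Type
Atom
( Type )
( Atom → Type )
( b → Type )
( b → Atom )
( b → ( Type ) )
( b → ( Atom ) )
( b → ( b ) )

[Type [Atom ( [Type [Atom b] → [Type [Atom ( [Type [Atom b]] )]]] )]]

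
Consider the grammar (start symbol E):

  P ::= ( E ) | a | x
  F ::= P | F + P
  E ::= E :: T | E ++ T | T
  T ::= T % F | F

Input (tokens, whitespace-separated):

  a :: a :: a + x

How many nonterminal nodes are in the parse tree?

14

[E [E [E [T [F [P a]]]] :: [T [F [P a]]]] :: [T [F [F [P a]] + [P x]]]]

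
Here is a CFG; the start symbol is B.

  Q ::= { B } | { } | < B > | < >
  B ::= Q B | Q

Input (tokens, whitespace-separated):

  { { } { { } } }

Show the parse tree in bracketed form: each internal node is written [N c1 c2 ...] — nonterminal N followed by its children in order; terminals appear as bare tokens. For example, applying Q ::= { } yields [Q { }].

B
Q
{ B }
{ Q B }
{ { } B }
{ { } Q }
{ { } { B } }
{ { } { Q } }
{ { } { { } } }

[B [Q { [B [Q { }] [B [Q { [B [Q { }]] }]]] }]]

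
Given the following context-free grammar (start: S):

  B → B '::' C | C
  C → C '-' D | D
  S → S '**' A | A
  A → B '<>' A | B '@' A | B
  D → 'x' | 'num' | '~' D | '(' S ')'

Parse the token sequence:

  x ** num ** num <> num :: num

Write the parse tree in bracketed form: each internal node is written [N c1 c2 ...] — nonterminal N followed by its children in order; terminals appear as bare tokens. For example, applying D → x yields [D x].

[S [S [S [A [B [C [D x]]]]] ** [A [B [C [D num]]]]] ** [A [B [C [D num]]] <> [A [B [B [C [D num]]] :: [C [D num]]]]]]

S
S ** A
S ** A ** A
A ** A ** A
B ** A ** A
C ** A ** A
D ** A ** A
x ** A ** A
x ** B ** A
x ** C ** A
x ** D ** A
x ** num ** A
x ** num ** B <> A
x ** num ** C <> A
x ** num ** D <> A
x ** num ** num <> A
x ** num ** num <> B
x ** num ** num <> B :: C
x ** num ** num <> C :: C
x ** num ** num <> D :: C
x ** num ** num <> num :: C
x ** num ** num <> num :: D
x ** num ** num <> num :: num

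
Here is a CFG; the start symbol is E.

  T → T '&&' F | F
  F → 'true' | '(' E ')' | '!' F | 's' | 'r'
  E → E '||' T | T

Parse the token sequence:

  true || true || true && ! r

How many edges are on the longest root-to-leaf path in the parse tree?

5

[E [E [E [T [F true]]] || [T [F true]]] || [T [T [F true]] && [F ! [F r]]]]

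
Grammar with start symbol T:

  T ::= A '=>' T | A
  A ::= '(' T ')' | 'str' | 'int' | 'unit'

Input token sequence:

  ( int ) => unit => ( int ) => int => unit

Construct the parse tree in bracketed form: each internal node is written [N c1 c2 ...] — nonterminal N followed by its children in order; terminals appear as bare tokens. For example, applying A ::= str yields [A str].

[T [A ( [T [A int]] )] => [T [A unit] => [T [A ( [T [A int]] )] => [T [A int] => [T [A unit]]]]]]

T
A => T
( T ) => T
( A ) => T
( int ) => T
( int ) => A => T
( int ) => unit => T
( int ) => unit => A => T
( int ) => unit => ( T ) => T
( int ) => unit => ( A ) => T
( int ) => unit => ( int ) => T
( int ) => unit => ( int ) => A => T
( int ) => unit => ( int ) => int => T
( int ) => unit => ( int ) => int => A
( int ) => unit => ( int ) => int => unit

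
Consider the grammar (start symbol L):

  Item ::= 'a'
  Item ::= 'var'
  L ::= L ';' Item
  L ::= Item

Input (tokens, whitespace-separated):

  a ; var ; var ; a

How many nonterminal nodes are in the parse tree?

8

[L [L [L [L [Item a]] ; [Item var]] ; [Item var]] ; [Item a]]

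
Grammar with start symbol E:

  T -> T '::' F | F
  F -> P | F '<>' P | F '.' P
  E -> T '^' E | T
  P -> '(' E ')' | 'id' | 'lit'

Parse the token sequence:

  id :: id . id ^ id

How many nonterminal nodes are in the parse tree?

13

[E [T [T [F [P id]]] :: [F [F [P id]] . [P id]]] ^ [E [T [F [P id]]]]]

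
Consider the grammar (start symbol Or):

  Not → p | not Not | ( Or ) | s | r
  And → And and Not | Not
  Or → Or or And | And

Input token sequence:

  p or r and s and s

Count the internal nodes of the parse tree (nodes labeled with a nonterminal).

[Or [Or [And [Not p]]] or [And [And [And [Not r]] and [Not s]] and [Not s]]]

10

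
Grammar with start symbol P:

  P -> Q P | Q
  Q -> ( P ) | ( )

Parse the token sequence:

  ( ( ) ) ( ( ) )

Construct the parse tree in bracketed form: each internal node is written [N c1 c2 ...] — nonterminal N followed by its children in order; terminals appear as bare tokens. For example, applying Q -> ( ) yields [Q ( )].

P
Q P
( P ) P
( Q ) P
( ( ) ) P
( ( ) ) Q
( ( ) ) ( P )
( ( ) ) ( Q )
( ( ) ) ( ( ) )

[P [Q ( [P [Q ( )]] )] [P [Q ( [P [Q ( )]] )]]]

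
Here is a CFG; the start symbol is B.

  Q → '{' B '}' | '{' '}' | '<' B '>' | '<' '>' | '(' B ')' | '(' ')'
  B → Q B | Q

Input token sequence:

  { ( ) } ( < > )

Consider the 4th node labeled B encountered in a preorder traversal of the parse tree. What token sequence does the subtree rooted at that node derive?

[B [Q { [B [Q ( )]] }] [B [Q ( [B [Q < >]] )]]]

< >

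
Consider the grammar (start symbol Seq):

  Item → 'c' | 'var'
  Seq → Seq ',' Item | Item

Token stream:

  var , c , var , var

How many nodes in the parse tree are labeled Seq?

4

[Seq [Seq [Seq [Seq [Item var]] , [Item c]] , [Item var]] , [Item var]]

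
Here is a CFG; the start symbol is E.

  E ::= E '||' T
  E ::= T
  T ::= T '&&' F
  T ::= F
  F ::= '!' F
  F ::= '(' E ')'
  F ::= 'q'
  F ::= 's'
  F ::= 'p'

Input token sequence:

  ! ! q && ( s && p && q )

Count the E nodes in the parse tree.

[E [T [T [F ! [F ! [F q]]]] && [F ( [E [T [T [T [F s]] && [F p]] && [F q]]] )]]]

2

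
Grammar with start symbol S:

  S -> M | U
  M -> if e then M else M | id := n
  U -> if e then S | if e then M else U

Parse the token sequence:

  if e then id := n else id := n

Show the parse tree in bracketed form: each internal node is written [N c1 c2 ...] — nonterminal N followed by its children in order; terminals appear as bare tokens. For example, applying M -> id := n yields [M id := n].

S
M
if e then M else M
if e then id := n else M
if e then id := n else id := n

[S [M if e then [M id := n] else [M id := n]]]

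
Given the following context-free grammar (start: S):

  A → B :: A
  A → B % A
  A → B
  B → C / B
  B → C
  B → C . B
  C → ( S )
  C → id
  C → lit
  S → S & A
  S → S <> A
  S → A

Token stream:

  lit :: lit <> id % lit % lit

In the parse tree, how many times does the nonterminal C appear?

[S [S [A [B [C lit]] :: [A [B [C lit]]]]] <> [A [B [C id]] % [A [B [C lit]] % [A [B [C lit]]]]]]

5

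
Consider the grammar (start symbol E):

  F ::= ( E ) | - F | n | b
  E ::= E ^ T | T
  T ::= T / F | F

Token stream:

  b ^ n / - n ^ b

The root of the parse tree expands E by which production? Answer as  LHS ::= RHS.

[E [E [E [T [F b]]] ^ [T [T [F n]] / [F - [F n]]]] ^ [T [F b]]]

E ::= E ^ T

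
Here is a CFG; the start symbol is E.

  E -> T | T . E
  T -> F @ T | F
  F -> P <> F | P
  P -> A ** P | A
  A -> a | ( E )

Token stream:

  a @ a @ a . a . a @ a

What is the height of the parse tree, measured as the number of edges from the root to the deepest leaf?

[E [T [F [P [A a]]] @ [T [F [P [A a]]] @ [T [F [P [A a]]]]]] . [E [T [F [P [A a]]]] . [E [T [F [P [A a]]] @ [T [F [P [A a]]]]]]]]

8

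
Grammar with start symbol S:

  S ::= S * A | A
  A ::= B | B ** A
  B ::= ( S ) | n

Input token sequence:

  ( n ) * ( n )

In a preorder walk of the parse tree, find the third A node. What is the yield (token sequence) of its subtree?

( n )

[S [S [A [B ( [S [A [B n]]] )]]] * [A [B ( [S [A [B n]]] )]]]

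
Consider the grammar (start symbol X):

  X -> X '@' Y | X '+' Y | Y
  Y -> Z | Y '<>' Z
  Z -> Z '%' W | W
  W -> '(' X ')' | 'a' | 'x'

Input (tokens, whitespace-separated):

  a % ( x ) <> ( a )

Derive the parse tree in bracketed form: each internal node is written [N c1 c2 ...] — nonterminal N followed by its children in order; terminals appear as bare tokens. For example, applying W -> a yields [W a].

[X [Y [Y [Z [Z [W a]] % [W ( [X [Y [Z [W x]]]] )]]] <> [Z [W ( [X [Y [Z [W a]]]] )]]]]

X
Y
Y <> Z
Z <> Z
Z % W <> Z
W % W <> Z
a % W <> Z
a % ( X ) <> Z
a % ( Y ) <> Z
a % ( Z ) <> Z
a % ( W ) <> Z
a % ( x ) <> Z
a % ( x ) <> W
a % ( x ) <> ( X )
a % ( x ) <> ( Y )
a % ( x ) <> ( Z )
a % ( x ) <> ( W )
a % ( x ) <> ( a )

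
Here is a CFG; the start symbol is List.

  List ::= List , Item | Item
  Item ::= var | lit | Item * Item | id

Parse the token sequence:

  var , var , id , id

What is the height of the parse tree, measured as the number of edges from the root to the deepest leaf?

[List [List [List [List [Item var]] , [Item var]] , [Item id]] , [Item id]]

5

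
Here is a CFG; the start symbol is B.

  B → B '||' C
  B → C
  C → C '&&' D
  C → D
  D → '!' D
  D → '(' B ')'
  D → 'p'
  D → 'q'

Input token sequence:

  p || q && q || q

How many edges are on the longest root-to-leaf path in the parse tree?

[B [B [B [C [D p]]] || [C [C [D q]] && [D q]]] || [C [D q]]]

5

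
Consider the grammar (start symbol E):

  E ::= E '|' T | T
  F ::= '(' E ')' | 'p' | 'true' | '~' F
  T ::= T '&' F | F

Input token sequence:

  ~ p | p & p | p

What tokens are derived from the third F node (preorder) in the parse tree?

[E [E [E [T [F ~ [F p]]]] | [T [T [F p]] & [F p]]] | [T [F p]]]

p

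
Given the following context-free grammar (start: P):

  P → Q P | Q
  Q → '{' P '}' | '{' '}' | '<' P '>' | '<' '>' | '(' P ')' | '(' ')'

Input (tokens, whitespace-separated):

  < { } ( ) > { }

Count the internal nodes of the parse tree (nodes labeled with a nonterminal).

[P [Q < [P [Q { }] [P [Q ( )]]] >] [P [Q { }]]]

8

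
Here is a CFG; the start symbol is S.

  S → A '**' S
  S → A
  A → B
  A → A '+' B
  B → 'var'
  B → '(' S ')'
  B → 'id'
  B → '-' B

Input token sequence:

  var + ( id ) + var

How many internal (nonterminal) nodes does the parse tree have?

[S [A [A [A [B var]] + [B ( [S [A [B id]]] )]] + [B var]]]

10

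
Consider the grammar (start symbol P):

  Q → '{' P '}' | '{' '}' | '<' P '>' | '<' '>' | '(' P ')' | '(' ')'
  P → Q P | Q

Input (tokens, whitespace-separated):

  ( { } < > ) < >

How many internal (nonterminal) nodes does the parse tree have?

8

[P [Q ( [P [Q { }] [P [Q < >]]] )] [P [Q < >]]]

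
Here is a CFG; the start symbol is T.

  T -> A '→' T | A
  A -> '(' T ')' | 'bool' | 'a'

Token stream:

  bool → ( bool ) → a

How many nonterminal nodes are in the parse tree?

8

[T [A bool] → [T [A ( [T [A bool]] )] → [T [A a]]]]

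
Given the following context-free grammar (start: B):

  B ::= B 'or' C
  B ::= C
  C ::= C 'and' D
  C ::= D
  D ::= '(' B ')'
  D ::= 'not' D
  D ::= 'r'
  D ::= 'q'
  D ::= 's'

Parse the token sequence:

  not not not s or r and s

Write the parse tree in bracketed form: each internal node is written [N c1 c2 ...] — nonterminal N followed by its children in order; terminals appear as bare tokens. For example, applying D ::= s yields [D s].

B
B or C
C or C
D or C
not D or C
not not D or C
not not not D or C
not not not s or C
not not not s or C and D
not not not s or D and D
not not not s or r and D
not not not s or r and s

[B [B [C [D not [D not [D not [D s]]]]]] or [C [C [D r]] and [D s]]]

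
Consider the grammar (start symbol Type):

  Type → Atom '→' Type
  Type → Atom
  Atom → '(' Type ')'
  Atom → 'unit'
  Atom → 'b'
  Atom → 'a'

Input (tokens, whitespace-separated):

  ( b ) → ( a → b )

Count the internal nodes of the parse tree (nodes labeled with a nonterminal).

[Type [Atom ( [Type [Atom b]] )] → [Type [Atom ( [Type [Atom a] → [Type [Atom b]]] )]]]

10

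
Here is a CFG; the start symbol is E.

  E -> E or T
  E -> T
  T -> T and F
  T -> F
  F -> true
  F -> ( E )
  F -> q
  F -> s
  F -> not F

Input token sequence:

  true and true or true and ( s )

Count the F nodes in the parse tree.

5

[E [E [T [T [F true]] and [F true]]] or [T [T [F true]] and [F ( [E [T [F s]]] )]]]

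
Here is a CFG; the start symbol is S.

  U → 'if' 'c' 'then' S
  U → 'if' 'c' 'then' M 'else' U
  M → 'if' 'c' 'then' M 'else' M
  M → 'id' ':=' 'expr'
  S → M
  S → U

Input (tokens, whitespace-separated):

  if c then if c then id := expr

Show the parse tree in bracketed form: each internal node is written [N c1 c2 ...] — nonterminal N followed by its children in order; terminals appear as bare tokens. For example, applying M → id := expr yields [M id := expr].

S
U
if c then S
if c then U
if c then if c then S
if c then if c then M
if c then if c then id := expr

[S [U if c then [S [U if c then [S [M id := expr]]]]]]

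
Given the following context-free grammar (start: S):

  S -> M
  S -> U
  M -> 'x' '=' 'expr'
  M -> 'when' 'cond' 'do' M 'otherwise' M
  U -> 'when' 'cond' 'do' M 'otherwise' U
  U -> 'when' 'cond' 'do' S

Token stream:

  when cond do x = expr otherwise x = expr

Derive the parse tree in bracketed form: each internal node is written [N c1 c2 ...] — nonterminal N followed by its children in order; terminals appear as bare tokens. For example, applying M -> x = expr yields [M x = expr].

[S [M when cond do [M x = expr] otherwise [M x = expr]]]

S
M
when cond do M otherwise M
when cond do x = expr otherwise M
when cond do x = expr otherwise x = expr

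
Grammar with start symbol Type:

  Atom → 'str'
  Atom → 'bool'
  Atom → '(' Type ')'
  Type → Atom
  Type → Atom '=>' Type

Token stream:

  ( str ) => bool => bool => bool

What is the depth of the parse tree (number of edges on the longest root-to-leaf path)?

[Type [Atom ( [Type [Atom str]] )] => [Type [Atom bool] => [Type [Atom bool] => [Type [Atom bool]]]]]

5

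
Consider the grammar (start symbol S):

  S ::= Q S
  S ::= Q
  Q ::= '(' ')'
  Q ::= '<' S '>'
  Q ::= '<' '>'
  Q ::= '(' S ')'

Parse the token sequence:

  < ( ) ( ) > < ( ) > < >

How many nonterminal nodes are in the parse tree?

12

[S [Q < [S [Q ( )] [S [Q ( )]]] >] [S [Q < [S [Q ( )]] >] [S [Q < >]]]]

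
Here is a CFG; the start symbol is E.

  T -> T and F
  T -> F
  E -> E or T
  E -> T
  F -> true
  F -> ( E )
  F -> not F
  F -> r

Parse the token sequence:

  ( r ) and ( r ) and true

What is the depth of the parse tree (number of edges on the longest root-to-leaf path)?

8

[E [T [T [T [F ( [E [T [F r]]] )]] and [F ( [E [T [F r]]] )]] and [F true]]]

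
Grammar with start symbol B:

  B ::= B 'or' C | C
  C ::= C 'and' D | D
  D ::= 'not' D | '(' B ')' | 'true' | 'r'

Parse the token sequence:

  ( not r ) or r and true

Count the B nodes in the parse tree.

3

[B [B [C [D ( [B [C [D not [D r]]]] )]]] or [C [C [D r]] and [D true]]]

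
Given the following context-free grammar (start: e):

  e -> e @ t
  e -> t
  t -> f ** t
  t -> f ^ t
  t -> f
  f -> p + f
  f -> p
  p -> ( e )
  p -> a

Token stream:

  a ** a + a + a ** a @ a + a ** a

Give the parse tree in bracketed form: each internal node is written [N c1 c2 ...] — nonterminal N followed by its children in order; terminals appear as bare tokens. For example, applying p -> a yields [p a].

[e [e [t [f [p a]] ** [t [f [p a] + [f [p a] + [f [p a]]]] ** [t [f [p a]]]]]] @ [t [f [p a] + [f [p a]]] ** [t [f [p a]]]]]

e
e @ t
t @ t
f ** t @ t
p ** t @ t
a ** t @ t
a ** f ** t @ t
a ** p + f ** t @ t
a ** a + f ** t @ t
a ** a + p + f ** t @ t
a ** a + a + f ** t @ t
a ** a + a + p ** t @ t
a ** a + a + a ** t @ t
a ** a + a + a ** f @ t
a ** a + a + a ** p @ t
a ** a + a + a ** a @ t
a ** a + a + a ** a @ f ** t
a ** a + a + a ** a @ p + f ** t
a ** a + a + a ** a @ a + f ** t
a ** a + a + a ** a @ a + p ** t
a ** a + a + a ** a @ a + a ** t
a ** a + a + a ** a @ a + a ** f
a ** a + a + a ** a @ a + a ** p
a ** a + a + a ** a @ a + a ** a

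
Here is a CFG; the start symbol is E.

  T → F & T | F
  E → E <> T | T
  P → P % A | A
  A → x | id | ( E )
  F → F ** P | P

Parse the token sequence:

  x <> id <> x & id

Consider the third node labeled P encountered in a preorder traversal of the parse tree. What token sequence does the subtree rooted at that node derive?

x

[E [E [E [T [F [P [A x]]]]] <> [T [F [P [A id]]]]] <> [T [F [P [A x]]] & [T [F [P [A id]]]]]]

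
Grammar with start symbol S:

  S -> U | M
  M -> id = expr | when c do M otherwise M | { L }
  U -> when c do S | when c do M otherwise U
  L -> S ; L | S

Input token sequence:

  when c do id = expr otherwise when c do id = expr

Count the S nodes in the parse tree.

2

[S [U when c do [M id = expr] otherwise [U when c do [S [M id = expr]]]]]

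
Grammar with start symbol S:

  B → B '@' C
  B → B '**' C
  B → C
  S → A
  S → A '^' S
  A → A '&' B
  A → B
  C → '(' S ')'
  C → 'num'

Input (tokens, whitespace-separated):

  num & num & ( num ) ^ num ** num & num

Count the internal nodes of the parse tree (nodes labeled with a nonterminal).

[S [A [A [A [B [C num]]] & [B [C num]]] & [B [C ( [S [A [B [C num]]]] )]]] ^ [S [A [A [B [B [C num]] ** [C num]]] & [B [C num]]]]]

23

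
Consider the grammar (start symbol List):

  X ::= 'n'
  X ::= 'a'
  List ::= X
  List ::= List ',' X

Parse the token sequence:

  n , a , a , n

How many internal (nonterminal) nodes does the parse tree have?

[List [List [List [List [X n]] , [X a]] , [X a]] , [X n]]

8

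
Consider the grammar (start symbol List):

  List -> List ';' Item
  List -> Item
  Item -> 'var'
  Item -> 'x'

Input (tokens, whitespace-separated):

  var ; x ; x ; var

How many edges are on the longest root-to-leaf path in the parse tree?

[List [List [List [List [Item var]] ; [Item x]] ; [Item x]] ; [Item var]]

5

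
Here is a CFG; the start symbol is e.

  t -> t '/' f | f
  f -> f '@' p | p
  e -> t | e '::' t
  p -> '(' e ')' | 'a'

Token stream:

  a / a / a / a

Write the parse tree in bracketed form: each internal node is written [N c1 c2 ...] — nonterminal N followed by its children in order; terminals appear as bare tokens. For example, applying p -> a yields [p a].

[e [t [t [t [t [f [p a]]] / [f [p a]]] / [f [p a]]] / [f [p a]]]]

e
t
t / f
t / f / f
t / f / f / f
f / f / f / f
p / f / f / f
a / f / f / f
a / p / f / f
a / a / f / f
a / a / p / f
a / a / a / f
a / a / a / p
a / a / a / a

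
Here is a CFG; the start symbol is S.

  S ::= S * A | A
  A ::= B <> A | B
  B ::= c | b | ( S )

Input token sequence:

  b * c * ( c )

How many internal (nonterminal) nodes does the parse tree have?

[S [S [S [A [B b]]] * [A [B c]]] * [A [B ( [S [A [B c]]] )]]]

12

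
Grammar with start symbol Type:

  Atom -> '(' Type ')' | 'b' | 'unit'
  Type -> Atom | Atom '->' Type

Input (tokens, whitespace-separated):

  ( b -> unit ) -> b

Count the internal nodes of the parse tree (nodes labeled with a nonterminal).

[Type [Atom ( [Type [Atom b] -> [Type [Atom unit]]] )] -> [Type [Atom b]]]

8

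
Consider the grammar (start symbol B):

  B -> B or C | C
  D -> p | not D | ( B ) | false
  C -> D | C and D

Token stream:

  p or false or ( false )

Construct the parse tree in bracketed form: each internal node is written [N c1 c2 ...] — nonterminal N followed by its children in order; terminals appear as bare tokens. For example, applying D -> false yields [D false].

[B [B [B [C [D p]]] or [C [D false]]] or [C [D ( [B [C [D false]]] )]]]

B
B or C
B or C or C
C or C or C
D or C or C
p or C or C
p or D or C
p or false or C
p or false or D
p or false or ( B )
p or false or ( C )
p or false or ( D )
p or false or ( false )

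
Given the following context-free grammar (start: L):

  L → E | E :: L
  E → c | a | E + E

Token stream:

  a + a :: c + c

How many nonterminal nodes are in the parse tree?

[L [E [E a] + [E a]] :: [L [E [E c] + [E c]]]]

8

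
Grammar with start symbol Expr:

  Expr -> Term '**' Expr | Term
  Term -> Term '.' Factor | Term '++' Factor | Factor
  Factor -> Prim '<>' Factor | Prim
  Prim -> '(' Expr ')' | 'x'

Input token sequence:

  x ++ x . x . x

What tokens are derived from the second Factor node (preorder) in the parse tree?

[Expr [Term [Term [Term [Term [Factor [Prim x]]] ++ [Factor [Prim x]]] . [Factor [Prim x]]] . [Factor [Prim x]]]]

x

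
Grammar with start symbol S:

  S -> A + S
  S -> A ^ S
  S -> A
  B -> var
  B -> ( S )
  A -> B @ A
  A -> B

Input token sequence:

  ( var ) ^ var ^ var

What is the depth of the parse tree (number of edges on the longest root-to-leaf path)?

6

[S [A [B ( [S [A [B var]]] )]] ^ [S [A [B var]] ^ [S [A [B var]]]]]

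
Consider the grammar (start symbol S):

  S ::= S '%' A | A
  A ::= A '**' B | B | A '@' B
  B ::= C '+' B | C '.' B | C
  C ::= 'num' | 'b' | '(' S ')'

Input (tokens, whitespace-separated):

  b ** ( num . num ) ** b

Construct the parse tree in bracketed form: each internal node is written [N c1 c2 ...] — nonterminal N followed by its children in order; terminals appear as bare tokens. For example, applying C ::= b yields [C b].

S
A
A ** B
A ** B ** B
B ** B ** B
C ** B ** B
b ** B ** B
b ** C ** B
b ** ( S ) ** B
b ** ( A ) ** B
b ** ( B ) ** B
b ** ( C . B ) ** B
b ** ( num . B ) ** B
b ** ( num . C ) ** B
b ** ( num . num ) ** B
b ** ( num . num ) ** C
b ** ( num . num ) ** b

[S [A [A [A [B [C b]]] ** [B [C ( [S [A [B [C num] . [B [C num]]]]] )]]] ** [B [C b]]]]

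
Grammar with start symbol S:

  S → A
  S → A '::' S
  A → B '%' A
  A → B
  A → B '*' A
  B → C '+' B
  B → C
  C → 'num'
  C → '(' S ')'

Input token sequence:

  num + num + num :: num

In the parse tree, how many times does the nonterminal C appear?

[S [A [B [C num] + [B [C num] + [B [C num]]]]] :: [S [A [B [C num]]]]]

4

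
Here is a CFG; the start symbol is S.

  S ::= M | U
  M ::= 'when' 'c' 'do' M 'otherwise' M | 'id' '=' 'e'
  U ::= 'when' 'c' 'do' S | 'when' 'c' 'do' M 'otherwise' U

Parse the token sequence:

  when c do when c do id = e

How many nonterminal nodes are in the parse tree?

[S [U when c do [S [U when c do [S [M id = e]]]]]]

6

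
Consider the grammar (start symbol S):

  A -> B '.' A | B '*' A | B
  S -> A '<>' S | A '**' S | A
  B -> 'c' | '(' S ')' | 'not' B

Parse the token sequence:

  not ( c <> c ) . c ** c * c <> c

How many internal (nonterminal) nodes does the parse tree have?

[S [A [B not [B ( [S [A [B c]] <> [S [A [B c]]]] )]] . [A [B c]]] ** [S [A [B c] * [A [B c]]] <> [S [A [B c]]]]]

20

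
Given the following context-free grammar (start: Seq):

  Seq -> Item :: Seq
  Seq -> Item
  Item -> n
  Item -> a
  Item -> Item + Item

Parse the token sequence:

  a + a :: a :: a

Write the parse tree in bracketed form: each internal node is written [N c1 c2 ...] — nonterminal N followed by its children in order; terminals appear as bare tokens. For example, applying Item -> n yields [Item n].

Seq
Item :: Seq
Item + Item :: Seq
a + Item :: Seq
a + a :: Seq
a + a :: Item :: Seq
a + a :: a :: Seq
a + a :: a :: Item
a + a :: a :: a

[Seq [Item [Item a] + [Item a]] :: [Seq [Item a] :: [Seq [Item a]]]]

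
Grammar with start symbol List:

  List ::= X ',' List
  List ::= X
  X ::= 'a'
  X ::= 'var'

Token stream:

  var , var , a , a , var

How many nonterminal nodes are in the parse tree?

[List [X var] , [List [X var] , [List [X a] , [List [X a] , [List [X var]]]]]]

10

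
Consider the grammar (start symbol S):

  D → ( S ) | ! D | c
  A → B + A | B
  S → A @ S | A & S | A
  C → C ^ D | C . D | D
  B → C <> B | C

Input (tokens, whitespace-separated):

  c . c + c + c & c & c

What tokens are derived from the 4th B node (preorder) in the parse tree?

[S [A [B [C [C [D c]] . [D c]]] + [A [B [C [D c]]] + [A [B [C [D c]]]]]] & [S [A [B [C [D c]]]] & [S [A [B [C [D c]]]]]]]

c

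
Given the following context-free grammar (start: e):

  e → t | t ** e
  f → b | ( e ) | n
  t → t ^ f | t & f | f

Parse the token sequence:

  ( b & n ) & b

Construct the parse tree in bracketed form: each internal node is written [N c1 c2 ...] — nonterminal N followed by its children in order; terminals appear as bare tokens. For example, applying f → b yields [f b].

[e [t [t [f ( [e [t [t [f b]] & [f n]]] )]] & [f b]]]

e
t
t & f
f & f
( e ) & f
( t ) & f
( t & f ) & f
( f & f ) & f
( b & f ) & f
( b & n ) & f
( b & n ) & b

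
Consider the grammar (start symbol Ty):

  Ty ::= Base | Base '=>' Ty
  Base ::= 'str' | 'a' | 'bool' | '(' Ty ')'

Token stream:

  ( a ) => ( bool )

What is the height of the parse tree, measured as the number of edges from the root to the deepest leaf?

[Ty [Base ( [Ty [Base a]] )] => [Ty [Base ( [Ty [Base bool]] )]]]

5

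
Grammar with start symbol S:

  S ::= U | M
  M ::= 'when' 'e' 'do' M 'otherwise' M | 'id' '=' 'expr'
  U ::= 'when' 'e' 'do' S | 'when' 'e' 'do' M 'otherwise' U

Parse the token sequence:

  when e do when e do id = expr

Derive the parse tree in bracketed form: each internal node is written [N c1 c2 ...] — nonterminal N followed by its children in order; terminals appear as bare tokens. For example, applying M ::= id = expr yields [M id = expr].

[S [U when e do [S [U when e do [S [M id = expr]]]]]]

S
U
when e do S
when e do U
when e do when e do S
when e do when e do M
when e do when e do id = expr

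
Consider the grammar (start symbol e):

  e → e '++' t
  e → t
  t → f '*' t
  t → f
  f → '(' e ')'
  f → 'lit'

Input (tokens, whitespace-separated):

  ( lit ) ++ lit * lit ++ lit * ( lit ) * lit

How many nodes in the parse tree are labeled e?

[e [e [e [t [f ( [e [t [f lit]]] )]]] ++ [t [f lit] * [t [f lit]]]] ++ [t [f lit] * [t [f ( [e [t [f lit]]] )] * [t [f lit]]]]]

5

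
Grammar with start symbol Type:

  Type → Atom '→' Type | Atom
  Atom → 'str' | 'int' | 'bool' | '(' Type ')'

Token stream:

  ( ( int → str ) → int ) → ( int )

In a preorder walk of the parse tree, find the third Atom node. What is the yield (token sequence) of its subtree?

[Type [Atom ( [Type [Atom ( [Type [Atom int] → [Type [Atom str]]] )] → [Type [Atom int]]] )] → [Type [Atom ( [Type [Atom int]] )]]]

int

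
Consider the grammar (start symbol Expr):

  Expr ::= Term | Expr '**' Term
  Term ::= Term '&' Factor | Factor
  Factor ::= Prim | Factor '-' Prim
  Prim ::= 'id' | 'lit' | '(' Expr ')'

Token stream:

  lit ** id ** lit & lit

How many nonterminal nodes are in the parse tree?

[Expr [Expr [Expr [Term [Factor [Prim lit]]]] ** [Term [Factor [Prim id]]]] ** [Term [Term [Factor [Prim lit]]] & [Factor [Prim lit]]]]

15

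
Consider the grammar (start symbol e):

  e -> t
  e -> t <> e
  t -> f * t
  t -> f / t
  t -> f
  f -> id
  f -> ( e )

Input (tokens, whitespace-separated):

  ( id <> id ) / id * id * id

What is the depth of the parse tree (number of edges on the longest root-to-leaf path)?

7

[e [t [f ( [e [t [f id]] <> [e [t [f id]]]] )] / [t [f id] * [t [f id] * [t [f id]]]]]]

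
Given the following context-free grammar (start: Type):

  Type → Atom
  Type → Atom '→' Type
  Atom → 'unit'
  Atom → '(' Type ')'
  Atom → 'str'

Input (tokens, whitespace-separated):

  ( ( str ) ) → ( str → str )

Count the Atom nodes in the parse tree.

[Type [Atom ( [Type [Atom ( [Type [Atom str]] )]] )] → [Type [Atom ( [Type [Atom str] → [Type [Atom str]]] )]]]

6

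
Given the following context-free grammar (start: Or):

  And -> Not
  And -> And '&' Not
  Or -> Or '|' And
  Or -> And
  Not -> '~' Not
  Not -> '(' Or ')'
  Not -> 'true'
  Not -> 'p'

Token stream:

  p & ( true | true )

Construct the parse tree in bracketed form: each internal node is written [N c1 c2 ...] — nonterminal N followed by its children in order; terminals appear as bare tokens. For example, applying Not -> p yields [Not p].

[Or [And [And [Not p]] & [Not ( [Or [Or [And [Not true]]] | [And [Not true]]] )]]]

Or
And
And & Not
Not & Not
p & Not
p & ( Or )
p & ( Or | And )
p & ( And | And )
p & ( Not | And )
p & ( true | And )
p & ( true | Not )
p & ( true | true )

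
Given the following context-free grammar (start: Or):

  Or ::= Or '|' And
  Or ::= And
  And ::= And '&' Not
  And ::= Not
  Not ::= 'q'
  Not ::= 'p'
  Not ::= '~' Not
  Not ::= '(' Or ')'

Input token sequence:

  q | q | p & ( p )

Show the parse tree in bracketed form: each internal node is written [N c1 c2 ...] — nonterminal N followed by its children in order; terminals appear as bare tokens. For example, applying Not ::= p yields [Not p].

Or
Or | And
Or | And | And
And | And | And
Not | And | And
q | And | And
q | Not | And
q | q | And
q | q | And & Not
q | q | Not & Not
q | q | p & Not
q | q | p & ( Or )
q | q | p & ( And )
q | q | p & ( Not )
q | q | p & ( p )

[Or [Or [Or [And [Not q]]] | [And [Not q]]] | [And [And [Not p]] & [Not ( [Or [And [Not p]]] )]]]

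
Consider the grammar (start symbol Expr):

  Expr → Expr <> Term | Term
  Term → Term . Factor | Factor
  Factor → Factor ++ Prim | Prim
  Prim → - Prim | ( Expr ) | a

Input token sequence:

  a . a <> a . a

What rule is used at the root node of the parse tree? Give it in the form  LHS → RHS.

[Expr [Expr [Term [Term [Factor [Prim a]]] . [Factor [Prim a]]]] <> [Term [Term [Factor [Prim a]]] . [Factor [Prim a]]]]

Expr → Expr <> Term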